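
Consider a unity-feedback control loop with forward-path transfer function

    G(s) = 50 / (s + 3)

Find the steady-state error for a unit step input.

e_ss = 0.05660

G(s) has no poles at the origin.
This is a Type 0 system. Kp = lim_{s→0} G(s) = 50/3.
e_ss = 1/(1 + Kp) = 1/(1 + 50/3) = 3/53 ≈ 0.05660.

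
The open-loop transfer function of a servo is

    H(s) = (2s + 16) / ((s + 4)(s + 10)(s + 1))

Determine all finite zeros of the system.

Set the numerator to zero: 2s + 16 = 0, i.e. 2·(s + 8) = 0.
So s = -8.

s = -8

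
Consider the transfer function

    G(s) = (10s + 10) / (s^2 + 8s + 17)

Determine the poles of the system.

s = -4 ± j

The poles are the roots of the denominator s^2 + 8s + 17 = 0.
Using the quadratic formula: s = (-8 ± √(-4))/2 = -4 ± 1j.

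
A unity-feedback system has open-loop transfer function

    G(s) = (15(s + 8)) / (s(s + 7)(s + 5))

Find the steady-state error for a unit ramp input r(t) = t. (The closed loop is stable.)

e_ss = 0.2917

G(s) has one pole at the origin.
This is a Type 1 system. Kv = lim_{s→0} s·G(s) = 120/35 = 24/7.
e_ss = 1/Kv = 1/(24/7) = 7/24 ≈ 0.2917.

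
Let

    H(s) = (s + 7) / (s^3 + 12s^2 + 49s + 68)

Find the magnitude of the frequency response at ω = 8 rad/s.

Substitute s = j8: numerator = 7 + j8, denominator = -700 - j120.
|H(j8)| = |7 + j8| / |-700 - j120| = 10.630 / 710.21 ≈ 0.01497.

|H(j8)| ≈ 0.01497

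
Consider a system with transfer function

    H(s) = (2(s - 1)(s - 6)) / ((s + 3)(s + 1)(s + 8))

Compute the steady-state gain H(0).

At s = 0 each factor (s + a) contributes a and each (s^2 + bs + c) contributes c.
H(0) = 2·(-1) · (-6) / ((3) · (1) · (8)) = 12/24 = 1/2.

H(0) = 1/2 ≈ 0.5000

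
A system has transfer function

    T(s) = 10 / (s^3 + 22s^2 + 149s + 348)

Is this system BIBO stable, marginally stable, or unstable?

stable

The denominator s^3 + 22s^2 + 149s + 348 factors as (s^2 + 10s + 29)(s + 12), giving poles at s = -5 ± 2j, -12.
Since all poles lie strictly in the left half-plane, the system is stable.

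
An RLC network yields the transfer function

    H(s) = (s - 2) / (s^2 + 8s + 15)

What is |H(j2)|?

|H(j2)| ≈ 0.1457

Substitute s = j2: numerator = -2 + j2, denominator = 11 + j16.
|H(j2)| = |-2 + j2| / |11 + j16| = 2.8284 / 19.416 ≈ 0.1457.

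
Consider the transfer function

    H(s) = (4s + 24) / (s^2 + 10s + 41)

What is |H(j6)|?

|H(j6)| ≈ 0.5637

Substitute s = j6: numerator = 24 + j24, denominator = 5 + j60.
|H(j6)| = |24 + j24| / |5 + j60| = 33.941 / 60.208 ≈ 0.5637.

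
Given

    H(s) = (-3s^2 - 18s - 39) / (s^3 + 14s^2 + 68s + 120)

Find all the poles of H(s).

s = -4 ± 2j, -6

The poles are the roots of the denominator s^3 + 14s^2 + 68s + 120 = 0.
Trying s = -6: the polynomial evaluates to 0, so (s + 6) is a factor.
Dividing out leaves s^2 + 8s + 20 = 0.
The quadratic formula then gives s = -4 ± 2j.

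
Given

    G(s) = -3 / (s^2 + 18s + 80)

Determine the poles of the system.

s = -10, -8

The poles are the roots of the denominator s^2 + 18s + 80 = 0.
Factoring: (s + 10)(s + 8) = 0, so s = -10 and s = -8.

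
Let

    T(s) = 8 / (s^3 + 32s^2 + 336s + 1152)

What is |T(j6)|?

Substitute s = j6: numerator = 8, denominator = j1800.
|T(j6)| = |8| / |j1800| = 8 / 1800 ≈ 0.004444.

|T(j6)| ≈ 0.004444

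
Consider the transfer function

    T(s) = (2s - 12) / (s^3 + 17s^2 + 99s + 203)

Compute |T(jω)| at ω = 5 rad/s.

|T(j5)| ≈ 0.03620

Substitute s = j5: numerator = -12 + j10, denominator = -222 + j370.
|T(j5)| = |-12 + j10| / |-222 + j370| = 15.620 / 431.49 ≈ 0.03620.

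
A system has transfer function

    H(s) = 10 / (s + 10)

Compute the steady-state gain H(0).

H(0) = 1

Set s = 0: H(0) = (10) / (10) = 1.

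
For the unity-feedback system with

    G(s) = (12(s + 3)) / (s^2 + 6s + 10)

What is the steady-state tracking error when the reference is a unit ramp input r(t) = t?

e_ss = ∞

G(s) has no poles at the origin.
This is a Type 0 system; Kv = lim_{s→0} s·G(s) = 0, so the steady-state error for a ramp input is infinite.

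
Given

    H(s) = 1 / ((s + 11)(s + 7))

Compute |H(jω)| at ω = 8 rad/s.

|H(j8)| ≈ 0.006916

Substitute s = j8: numerator = 1, denominator = 13 + j144.
|H(j8)| = |1| / |13 + j144| = 1 / 144.59 ≈ 0.006916.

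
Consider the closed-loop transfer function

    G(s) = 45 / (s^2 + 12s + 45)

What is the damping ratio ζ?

ζ ≈ 0.8944

Compare the denominator to the standard form s^2 + 2ζωₙs + ωₙ².
ωₙ² = 45, so ωₙ = √45 ≈ 6.708 rad/s.
2ζωₙ = 12, so ζ = 12/(2·√45) ≈ 0.8944.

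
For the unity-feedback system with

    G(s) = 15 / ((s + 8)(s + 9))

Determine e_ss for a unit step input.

G(s) has no poles at the origin.
This is a Type 0 system. Kp = lim_{s→0} G(s) = 15/72 = 5/24.
e_ss = 1/(1 + Kp) = 1/(1 + 5/24) = 24/29 ≈ 0.8276.

e_ss = 0.8276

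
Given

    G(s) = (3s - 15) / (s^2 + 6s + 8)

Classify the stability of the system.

stable

The denominator s^2 + 6s + 8 factors as (s + 4)(s + 2), giving poles at s = -4, -2.
Since all poles lie strictly in the left half-plane, the system is stable.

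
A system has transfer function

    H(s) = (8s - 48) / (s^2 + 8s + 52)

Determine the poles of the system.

The poles are the roots of the denominator s^2 + 8s + 52 = 0.
Using the quadratic formula: s = (-8 ± √(-144))/2 = -4 ± 6j.

s = -4 + 6j, -4 - 6j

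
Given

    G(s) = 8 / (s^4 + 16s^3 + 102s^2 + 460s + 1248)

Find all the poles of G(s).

s = -8, -6, -1 + 5j, -1 - 5j

The poles are the roots of the denominator s^4 + 16s^3 + 102s^2 + 460s + 1248 = 0.
Trying s = -8: the polynomial evaluates to 0, so (s + 8) is a factor.
Dividing out leaves s^3 + 8s^2 + 38s + 156 = 0.
This factors further as (s + 6)(s^2 + 2s + 26) = 0.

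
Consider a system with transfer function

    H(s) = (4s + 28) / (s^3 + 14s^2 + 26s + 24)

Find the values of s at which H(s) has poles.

s = -1 + j, -1 - j, -12

The poles are the roots of the denominator s^3 + 14s^2 + 26s + 24 = 0.
Trying s = -12: the polynomial evaluates to 0, so (s + 12) is a factor.
Dividing out leaves s^2 + 2s + 2 = 0.
The quadratic formula then gives s = -1 ± 1j.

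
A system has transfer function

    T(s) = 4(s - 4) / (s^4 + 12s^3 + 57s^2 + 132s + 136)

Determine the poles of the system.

The poles are the roots of the denominator s^4 + 12s^3 + 57s^2 + 132s + 136 = 0.
No real roots exist; factor into two real quadratics: (s^2 + 4s + 8)(s^2 + 8s + 17) = 0.
Each quadratic gives a conjugate pair via the quadratic formula.

s = -2 + 2j, -2 - 2j, -4 + j, -4 - j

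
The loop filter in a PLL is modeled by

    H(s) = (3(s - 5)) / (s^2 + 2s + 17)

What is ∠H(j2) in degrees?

At s = j2: numerator = -15 + j6, denominator = 13 + j4.
∠H = ∠num − ∠den = 158.20° − (17.103°) = 141.1°.

∠H(j2) ≈ 141.1°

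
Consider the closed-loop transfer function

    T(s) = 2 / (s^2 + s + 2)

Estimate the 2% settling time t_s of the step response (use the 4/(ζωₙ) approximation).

Comparing s^2 + s + 2 to s^2 + 2ζωₙs + ωₙ²: ωₙ = √2 ≈ 1.414 rad/s and ζ = 1/(2·√2) ≈ 0.3536.
ζωₙ = 1/2 = 0.5, so t_s ≈ 4/(ζωₙ) = 4/0.5 = 8 s.

t_s ≈ 8 s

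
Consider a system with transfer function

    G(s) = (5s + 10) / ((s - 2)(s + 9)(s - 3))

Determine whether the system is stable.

unstable

The poles can be read from the denominator factors: s = 2, -9, 3.
Since the pole(s) at s = 2, 3 lie in the right half-plane, the system is unstable.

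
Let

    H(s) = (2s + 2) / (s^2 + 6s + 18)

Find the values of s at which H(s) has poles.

The poles are the roots of the denominator s^2 + 6s + 18 = 0.
Using the quadratic formula: s = (-6 ± √(-36))/2 = -3 ± 3j.

s = -3 ± 3j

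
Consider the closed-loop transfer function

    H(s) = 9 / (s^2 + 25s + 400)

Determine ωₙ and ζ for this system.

ωₙ = 20 rad/s, ζ = 0.625

Compare the denominator to the standard form s^2 + 2ζωₙs + ωₙ².
ωₙ² = 400, so ωₙ = 20 rad/s.
2ζωₙ = 25, so ζ = 25/(2·20) = 0.625.
With ζ = 0.625 the response is underdamped.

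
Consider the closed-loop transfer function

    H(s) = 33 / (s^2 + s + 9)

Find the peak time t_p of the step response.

Comparing s^2 + s + 9 to s^2 + 2ζωₙs + ωₙ²: ωₙ = 3 rad/s and ζ = 1/(2·3) ≈ 0.1667.
ζωₙ = 1/2 = 0.5, so ω_d = ωₙ√(1−ζ²) = √(ωₙ² − (ζωₙ)²) = √(9 − 0.5²) = √8.75 ≈ 2.958 rad/s.
t_p = π/ω_d = π/2.958 ≈ 1.062 s.

t_p ≈ 1.062 s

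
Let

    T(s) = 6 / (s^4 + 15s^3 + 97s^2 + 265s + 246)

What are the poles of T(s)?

s = -5 ± 4j, -3, -2

The poles are the roots of the denominator s^4 + 15s^3 + 97s^2 + 265s + 246 = 0.
Trying s = -3: the polynomial evaluates to 0, so (s + 3) is a factor.
Dividing out leaves s^3 + 12s^2 + 61s + 82 = 0.
This factors further as (s^2 + 10s + 41)(s + 2) = 0.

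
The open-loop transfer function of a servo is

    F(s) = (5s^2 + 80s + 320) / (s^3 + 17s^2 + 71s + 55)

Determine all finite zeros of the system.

s = -8, -8

Set the numerator to zero: 5s^2 + 80s + 320 = 0, i.e. 5·(s^2 + 16s + 64) = 0.
Factoring: (s + 8)^2 = 0.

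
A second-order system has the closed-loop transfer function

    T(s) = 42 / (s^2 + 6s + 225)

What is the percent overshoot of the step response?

%OS ≈ 52.7%

Comparing s^2 + 6s + 225 to s^2 + 2ζωₙs + ωₙ²: ωₙ = 15 rad/s and ζ = 6/(2·15) = 0.2.
%OS = 100·exp(−πζ/√(1−ζ²)) = 100·exp(−π·0.2/√(1−0.2²)) ≈ 52.7%.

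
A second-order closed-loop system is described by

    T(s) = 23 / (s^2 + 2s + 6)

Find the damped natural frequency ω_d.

ω_d ≈ 2.236 rad/s

Comparing s^2 + 2s + 6 to s^2 + 2ζωₙs + ωₙ²: ωₙ = √6 ≈ 2.449 rad/s and ζ = 2/(2·√6) ≈ 0.4082.
ζωₙ = 2/2 = 1, so ω_d = ωₙ√(1−ζ²) = √(ωₙ² − (ζωₙ)²) = √(6 − 1²) = √5 ≈ 2.236 rad/s.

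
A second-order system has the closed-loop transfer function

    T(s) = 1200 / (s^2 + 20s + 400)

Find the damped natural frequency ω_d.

Comparing s^2 + 20s + 400 to s^2 + 2ζωₙs + ωₙ²: ωₙ = 20 rad/s and ζ = 20/(2·20) = 0.5.
ζωₙ = 20/2 = 10, so ω_d = ωₙ√(1−ζ²) = √(ωₙ² − (ζωₙ)²) = √(400 − 10²) = √300 ≈ 17.32 rad/s.

ω_d ≈ 17.32 rad/s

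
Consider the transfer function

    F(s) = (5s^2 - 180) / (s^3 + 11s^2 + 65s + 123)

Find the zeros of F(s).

s = 6, -6

Set the numerator to zero: 5s^2 - 180 = 0, i.e. 5·(s^2 - 36) = 0.
Factoring: (s - 6)(s + 6) = 0.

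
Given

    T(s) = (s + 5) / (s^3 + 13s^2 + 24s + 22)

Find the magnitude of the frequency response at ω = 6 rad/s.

Substitute s = j6: numerator = 5 + j6, denominator = -446 - j72.
|T(j6)| = |5 + j6| / |-446 - j72| = 7.8102 / 451.77 ≈ 0.01729.

|T(j6)| ≈ 0.01729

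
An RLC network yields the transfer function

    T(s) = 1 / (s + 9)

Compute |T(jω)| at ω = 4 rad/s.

|T(j4)| ≈ 0.1015

Substitute s = j4: numerator = 1, denominator = 9 + j4.
|T(j4)| = |1| / |9 + j4| = 1 / 9.8489 ≈ 0.1015.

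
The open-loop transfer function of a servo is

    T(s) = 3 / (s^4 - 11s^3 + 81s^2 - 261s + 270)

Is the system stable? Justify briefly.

The denominator s^4 - 11s^3 + 81s^2 - 261s + 270 factors as (s^2 - 6s + 45)(s - 2)(s - 3), giving poles at s = 3 ± 6j, 2, 3.
Since the pole(s) at s = 3 ± 6j, 2, 3 lie in the right half-plane, the system is unstable.

unstable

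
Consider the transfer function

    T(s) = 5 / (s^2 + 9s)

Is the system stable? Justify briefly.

The denominator s^2 + 9s factors as s(s + 9), giving poles at s = 0, -9.
Since the simple pole(s) at s = 0 lie on the jω-axis with none in the right half-plane, the system is marginally stable.

marginally stable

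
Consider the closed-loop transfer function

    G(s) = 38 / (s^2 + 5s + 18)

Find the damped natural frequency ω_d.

Comparing s^2 + 5s + 18 to s^2 + 2ζωₙs + ωₙ²: ωₙ = √18 ≈ 4.243 rad/s and ζ = 5/(2·√18) ≈ 0.5893.
ζωₙ = 5/2 = 2.5, so ω_d = ωₙ√(1−ζ²) = √(ωₙ² − (ζωₙ)²) = √(18 − 2.5²) = √11.75 ≈ 3.428 rad/s.

ω_d ≈ 3.428 rad/s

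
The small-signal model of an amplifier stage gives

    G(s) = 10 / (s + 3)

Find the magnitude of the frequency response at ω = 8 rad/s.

|G(j8)| ≈ 1.170

Substitute s = j8: numerator = 10, denominator = 3 + j8.
|G(j8)| = |10| / |3 + j8| = 10 / 8.5440 ≈ 1.170.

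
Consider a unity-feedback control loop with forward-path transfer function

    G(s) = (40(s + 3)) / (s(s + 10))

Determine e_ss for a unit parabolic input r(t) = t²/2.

e_ss = ∞

G(s) has one pole at the origin.
This is a Type 1 system; Ka = lim_{s→0} s^2·G(s) = 0, so the steady-state error for a parabola input is infinite.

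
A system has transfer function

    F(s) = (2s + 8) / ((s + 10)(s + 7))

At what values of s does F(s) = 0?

Set the numerator to zero: 2s + 8 = 0, i.e. 2·(s + 4) = 0.
So s = -4.

s = -4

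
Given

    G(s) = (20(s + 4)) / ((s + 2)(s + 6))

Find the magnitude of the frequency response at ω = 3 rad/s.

Substitute s = j3: numerator = 80 + j60, denominator = 3 + j24.
|G(j3)| = |80 + j60| / |3 + j24| = 100 / 24.187 ≈ 4.134.

|G(j3)| ≈ 4.134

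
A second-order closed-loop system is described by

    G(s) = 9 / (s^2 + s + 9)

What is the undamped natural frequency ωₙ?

Compare the denominator to the standard form s^2 + 2ζωₙs + ωₙ².
ωₙ² = 9, so ωₙ = 3 rad/s.

ωₙ = 3 rad/s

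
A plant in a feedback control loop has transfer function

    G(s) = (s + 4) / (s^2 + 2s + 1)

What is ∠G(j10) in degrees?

∠G(j10) ≈ -100.4°

At s = j10: numerator = 4 + j10, denominator = -99 + j20.
∠G = ∠num − ∠den = 68.199° − (168.58°) = -100.4°.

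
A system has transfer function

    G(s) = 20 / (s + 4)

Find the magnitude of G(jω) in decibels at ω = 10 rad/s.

Substitute s = j10: numerator = 20, denominator = 4 + j10.
|G(j10)| = |20| / |4 + j10| = 20 / 10.770 ≈ 1.857.
In decibels: 20·log₁₀(1.857) ≈ 5.38 dB.

|G(j10)|_dB ≈ 5.38 dB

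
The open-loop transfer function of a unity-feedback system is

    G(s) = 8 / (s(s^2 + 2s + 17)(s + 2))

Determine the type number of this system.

The denominator has 1 factor of s at the origin (free integrator), so this is a Type 1 system.

Type 1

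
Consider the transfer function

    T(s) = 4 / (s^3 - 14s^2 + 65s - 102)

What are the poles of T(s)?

The poles are the roots of the denominator s^3 - 14s^2 + 65s - 102 = 0.
Trying s = 6: the polynomial evaluates to 0, so (s - 6) is a factor.
Dividing out leaves s^2 - 8s + 17 = 0.
The quadratic formula then gives s = 4 ± 1j.

s = 4 + j, 4 - j, 6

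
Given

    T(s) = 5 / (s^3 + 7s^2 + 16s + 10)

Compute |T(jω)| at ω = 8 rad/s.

|T(j8)| ≈ 0.008584

Substitute s = j8: numerator = 5, denominator = -438 - j384.
|T(j8)| = |5| / |-438 - j384| = 5 / 582.49 ≈ 0.008584.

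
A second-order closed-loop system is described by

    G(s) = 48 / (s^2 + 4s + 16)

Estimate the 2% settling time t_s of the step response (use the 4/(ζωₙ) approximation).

t_s ≈ 2 s

Comparing s^2 + 4s + 16 to s^2 + 2ζωₙs + ωₙ²: ωₙ = 4 rad/s and ζ = 4/(2·4) = 0.5.
ζωₙ = 4/2 = 2, so t_s ≈ 4/(ζωₙ) = 4/2 = 2 s.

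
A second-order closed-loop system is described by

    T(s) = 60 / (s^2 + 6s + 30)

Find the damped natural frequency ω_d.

ω_d ≈ 4.583 rad/s

Comparing s^2 + 6s + 30 to s^2 + 2ζωₙs + ωₙ²: ωₙ = √30 ≈ 5.477 rad/s and ζ = 6/(2·√30) ≈ 0.5477.
ζωₙ = 6/2 = 3, so ω_d = ωₙ√(1−ζ²) = √(ωₙ² − (ζωₙ)²) = √(30 − 3²) = √21 ≈ 4.583 rad/s.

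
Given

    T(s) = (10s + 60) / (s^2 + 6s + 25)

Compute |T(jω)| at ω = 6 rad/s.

|T(j6)| ≈ 2.254

Substitute s = j6: numerator = 60 + j60, denominator = -11 + j36.
|T(j6)| = |60 + j60| / |-11 + j36| = 84.853 / 37.643 ≈ 2.254.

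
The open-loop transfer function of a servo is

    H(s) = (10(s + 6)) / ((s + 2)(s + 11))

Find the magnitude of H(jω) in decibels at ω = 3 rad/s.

|H(j3)|_dB ≈ 4.25 dB

Substitute s = j3: numerator = 60 + j30, denominator = 13 + j39.
|H(j3)| = |60 + j30| / |13 + j39| = 67.082 / 41.110 ≈ 1.632.
In decibels: 20·log₁₀(1.632) ≈ 4.25 dB.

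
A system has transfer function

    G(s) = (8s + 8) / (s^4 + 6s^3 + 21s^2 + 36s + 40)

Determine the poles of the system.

The poles are the roots of the denominator s^4 + 6s^3 + 21s^2 + 36s + 40 = 0.
No real roots exist; factor into two real quadratics: (s^2 + 2s + 5)(s^2 + 4s + 8) = 0.
Each quadratic gives a conjugate pair via the quadratic formula.

s = -1 + 2j, -1 - 2j, -2 + 2j, -2 - 2j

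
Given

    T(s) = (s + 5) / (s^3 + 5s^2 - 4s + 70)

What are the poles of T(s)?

The poles are the roots of the denominator s^3 + 5s^2 - 4s + 70 = 0.
Trying s = -7: the polynomial evaluates to 0, so (s + 7) is a factor.
Dividing out leaves s^2 - 2s + 10 = 0.
The quadratic formula then gives s = 1 ± 3j.

s = 1 ± 3j, -7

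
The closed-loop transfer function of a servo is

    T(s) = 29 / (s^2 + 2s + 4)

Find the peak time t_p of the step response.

t_p ≈ 1.814 s

Comparing s^2 + 2s + 4 to s^2 + 2ζωₙs + ωₙ²: ωₙ = 2 rad/s and ζ = 2/(2·2) = 0.5.
ζωₙ = 2/2 = 1, so ω_d = ωₙ√(1−ζ²) = √(ωₙ² − (ζωₙ)²) = √(4 − 1²) = √3 ≈ 1.732 rad/s.
t_p = π/ω_d = π/1.732 ≈ 1.814 s.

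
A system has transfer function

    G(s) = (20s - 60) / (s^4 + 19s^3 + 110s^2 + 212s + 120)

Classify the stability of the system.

stable

The denominator s^4 + 19s^3 + 110s^2 + 212s + 120 factors as (s + 1)(s + 6)(s + 2)(s + 10), giving poles at s = -1, -6, -2, -10.
Since all poles lie strictly in the left half-plane, the system is stable.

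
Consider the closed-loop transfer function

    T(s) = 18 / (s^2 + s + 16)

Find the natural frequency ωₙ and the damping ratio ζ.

ωₙ = 4 rad/s, ζ = 0.125

Compare the denominator to the standard form s^2 + 2ζωₙs + ωₙ².
ωₙ² = 16, so ωₙ = 4 rad/s.
2ζωₙ = 1, so ζ = 1/(2·4) = 0.125.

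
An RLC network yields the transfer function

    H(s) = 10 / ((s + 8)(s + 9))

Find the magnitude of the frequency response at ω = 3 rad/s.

Substitute s = j3: numerator = 10, denominator = 63 + j51.
|H(j3)| = |10| / |63 + j51| = 10 / 81.056 ≈ 0.1234.

|H(j3)| ≈ 0.1234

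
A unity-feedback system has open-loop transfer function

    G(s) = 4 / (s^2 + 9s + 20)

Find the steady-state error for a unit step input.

G(s) has no poles at the origin.
This is a Type 0 system. Kp = lim_{s→0} G(s) = 4/20 = 1/5.
e_ss = 1/(1 + Kp) = 1/(1 + 1/5) = 5/6 ≈ 0.8333.

e_ss = 0.8333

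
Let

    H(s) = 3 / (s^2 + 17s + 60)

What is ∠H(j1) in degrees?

∠H(j1) ≈ -16.07°

At s = j1: numerator = 3, denominator = 59 + j17.
∠H = ∠num − ∠den = 0° − (16.074°) = -16.07°.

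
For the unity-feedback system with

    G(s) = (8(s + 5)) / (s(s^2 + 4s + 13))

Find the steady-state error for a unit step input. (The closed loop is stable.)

G(s) has one pole at the origin.
This is a Type 1 system; for a step input the steady-state error is zero.

e_ss = 0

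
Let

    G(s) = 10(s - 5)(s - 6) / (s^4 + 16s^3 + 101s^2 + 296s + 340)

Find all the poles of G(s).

s = -4 ± j, -4 ± 2j

The poles are the roots of the denominator s^4 + 16s^3 + 101s^2 + 296s + 340 = 0.
No real roots exist; factor into two real quadratics: (s^2 + 8s + 17)(s^2 + 8s + 20) = 0.
Each quadratic gives a conjugate pair via the quadratic formula.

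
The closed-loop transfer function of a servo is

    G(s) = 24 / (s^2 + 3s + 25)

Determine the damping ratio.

Compare the denominator to the standard form s^2 + 2ζωₙs + ωₙ².
ωₙ² = 25, so ωₙ = 5 rad/s.
2ζωₙ = 3, so ζ = 3/(2·5) = 0.3.

ζ = 0.3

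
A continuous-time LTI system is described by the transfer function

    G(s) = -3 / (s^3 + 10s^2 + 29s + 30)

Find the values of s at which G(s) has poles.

The poles are the roots of the denominator s^3 + 10s^2 + 29s + 30 = 0.
Trying s = -6: the polynomial evaluates to 0, so (s + 6) is a factor.
Dividing out leaves s^2 + 4s + 5 = 0.
The quadratic formula then gives s = -2 ± 1j.

s = -2 + j, -2 - j, -6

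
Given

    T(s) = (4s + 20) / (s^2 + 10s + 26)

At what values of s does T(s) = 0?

s = -5

Set the numerator to zero: 4s + 20 = 0, i.e. 4·(s + 5) = 0.
So s = -5.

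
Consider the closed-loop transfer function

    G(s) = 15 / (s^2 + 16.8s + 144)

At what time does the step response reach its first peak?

Comparing s^2 + 16.8s + 144 to s^2 + 2ζωₙs + ωₙ²: ωₙ = 12 rad/s and ζ = 16.8/(2·12) = 0.7.
ζωₙ = 16.8/2 = 8.4, so ω_d = ωₙ√(1−ζ²) = √(ωₙ² − (ζωₙ)²) = √(144 − 8.4²) = √73.44 ≈ 8.570 rad/s.
t_p = π/ω_d = π/8.570 ≈ 0.3666 s.

t_p ≈ 0.3666 s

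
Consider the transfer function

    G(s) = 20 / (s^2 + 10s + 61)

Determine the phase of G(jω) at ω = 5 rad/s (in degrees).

At s = j5: numerator = 20, denominator = 36 + j50.
∠G = ∠num − ∠den = 0° − (54.246°) = -54.25°.

∠G(j5) ≈ -54.25°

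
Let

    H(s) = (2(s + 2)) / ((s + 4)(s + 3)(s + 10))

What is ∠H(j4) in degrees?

At s = j4: numerator = 4 + j8, denominator = -152 + j264.
∠H = ∠num − ∠den = 63.435° − (119.93°) = -56.50°.

∠H(j4) ≈ -56.50°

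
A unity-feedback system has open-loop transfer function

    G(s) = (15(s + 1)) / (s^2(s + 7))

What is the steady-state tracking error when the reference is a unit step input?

G(s) has 2 poles at the origin.
This is a Type 2 system; for a step input the steady-state error is zero.

e_ss = 0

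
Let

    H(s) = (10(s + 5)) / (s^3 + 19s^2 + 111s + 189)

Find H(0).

H(0) = 50/189 ≈ 0.2646

Set s = 0: H(0) = (50) / (189) = 50/189.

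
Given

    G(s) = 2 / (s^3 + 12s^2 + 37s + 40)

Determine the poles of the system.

s = -2 + j, -2 - j, -8

The poles are the roots of the denominator s^3 + 12s^2 + 37s + 40 = 0.
Trying s = -8: the polynomial evaluates to 0, so (s + 8) is a factor.
Dividing out leaves s^2 + 4s + 5 = 0.
The quadratic formula then gives s = -2 ± 1j.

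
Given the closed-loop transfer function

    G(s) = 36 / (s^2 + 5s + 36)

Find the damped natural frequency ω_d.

ω_d ≈ 5.454 rad/s

Comparing s^2 + 5s + 36 to s^2 + 2ζωₙs + ωₙ²: ωₙ = 6 rad/s and ζ = 5/(2·6) ≈ 0.4167.
ζωₙ = 5/2 = 2.5, so ω_d = ωₙ√(1−ζ²) = √(ωₙ² − (ζωₙ)²) = √(36 − 2.5²) = √29.75 ≈ 5.454 rad/s.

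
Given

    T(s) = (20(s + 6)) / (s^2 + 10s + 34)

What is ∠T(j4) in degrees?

∠T(j4) ≈ -32.08°

At s = j4: numerator = 120 + j80, denominator = 18 + j40.
∠T = ∠num − ∠den = 33.690° − (65.772°) = -32.08°.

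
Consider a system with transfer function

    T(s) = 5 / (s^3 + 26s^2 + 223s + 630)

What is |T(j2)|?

|T(j2)| ≈ 0.007305

Substitute s = j2: numerator = 5, denominator = 526 + j438.
|T(j2)| = |5| / |526 + j438| = 5 / 684.49 ≈ 0.007305.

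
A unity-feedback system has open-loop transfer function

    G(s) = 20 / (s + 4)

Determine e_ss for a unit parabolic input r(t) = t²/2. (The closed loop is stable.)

e_ss = ∞

G(s) has no poles at the origin.
This is a Type 0 system; Ka = lim_{s→0} s^2·G(s) = 0, so the steady-state error for a parabola input is infinite.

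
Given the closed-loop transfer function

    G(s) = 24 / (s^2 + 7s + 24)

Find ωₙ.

Compare the denominator to the standard form s^2 + 2ζωₙs + ωₙ².
ωₙ² = 24, so ωₙ = √24 ≈ 4.899 rad/s.

ωₙ ≈ 4.899 rad/s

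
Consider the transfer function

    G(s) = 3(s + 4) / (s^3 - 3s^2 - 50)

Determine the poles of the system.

s = -1 ± 3j, 5

The poles are the roots of the denominator s^3 - 3s^2 - 50 = 0.
Trying s = 5: the polynomial evaluates to 0, so (s - 5) is a factor.
Dividing out leaves s^2 + 2s + 10 = 0.
The quadratic formula then gives s = -1 ± 3j.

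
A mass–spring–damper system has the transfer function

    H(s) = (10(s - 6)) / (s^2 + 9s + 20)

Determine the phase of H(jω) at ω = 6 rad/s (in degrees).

At s = j6: numerator = -60 + j60, denominator = -16 + j54.
∠H = ∠num − ∠den = 135° − (106.50°) = 28.50°.

∠H(j6) ≈ 28.50°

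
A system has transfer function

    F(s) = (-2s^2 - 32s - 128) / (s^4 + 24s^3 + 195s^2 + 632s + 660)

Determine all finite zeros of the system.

Set the numerator to zero: -2s^2 - 32s - 128 = 0, i.e. -2·(s^2 + 16s + 64) = 0.
Factoring: (s + 8)^2 = 0.

s = -8, -8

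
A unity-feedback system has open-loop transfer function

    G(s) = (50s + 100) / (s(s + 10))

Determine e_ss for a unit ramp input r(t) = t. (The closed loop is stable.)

G(s) has one pole at the origin.
This is a Type 1 system. Kv = lim_{s→0} s·G(s) = 100/10 = 10.
e_ss = 1/Kv = 1/(10) = 1/10 ≈ 0.1000.

e_ss = 0.1000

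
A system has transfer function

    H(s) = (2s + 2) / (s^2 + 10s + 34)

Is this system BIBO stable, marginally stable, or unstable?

stable

The poles can be read from the denominator factors: s = -5 ± 3j.
Since all poles lie strictly in the left half-plane, the system is stable.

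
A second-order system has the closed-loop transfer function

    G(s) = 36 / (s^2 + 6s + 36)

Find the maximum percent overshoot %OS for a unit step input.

%OS ≈ 16.3%

Comparing s^2 + 6s + 36 to s^2 + 2ζωₙs + ωₙ²: ωₙ = 6 rad/s and ζ = 6/(2·6) = 0.5.
%OS = 100·exp(−πζ/√(1−ζ²)) = 100·exp(−π·0.5/√(1−0.5²)) ≈ 16.3%.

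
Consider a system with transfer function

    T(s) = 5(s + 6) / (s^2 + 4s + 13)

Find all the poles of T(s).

s = -2 ± 3j

The poles are the roots of the denominator s^2 + 4s + 13 = 0.
Using the quadratic formula: s = (-4 ± √(-36))/2 = -2 ± 3j.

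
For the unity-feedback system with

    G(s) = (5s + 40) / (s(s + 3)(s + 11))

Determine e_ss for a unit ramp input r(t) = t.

e_ss = 0.8250

G(s) has one pole at the origin.
This is a Type 1 system. Kv = lim_{s→0} s·G(s) = 40/33.
e_ss = 1/Kv = 1/(40/33) = 33/40 ≈ 0.8250.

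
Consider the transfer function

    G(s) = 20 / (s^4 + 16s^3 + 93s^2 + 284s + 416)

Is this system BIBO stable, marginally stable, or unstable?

stable

The denominator s^4 + 16s^3 + 93s^2 + 284s + 416 factors as (s + 8)(s^2 + 4s + 13)(s + 4), giving poles at s = -8, -2 + 3j, -2 - 3j, -4.
Since all poles lie strictly in the left half-plane, the system is stable.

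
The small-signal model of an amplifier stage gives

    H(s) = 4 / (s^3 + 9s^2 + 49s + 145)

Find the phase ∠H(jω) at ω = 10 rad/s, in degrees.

At s = j10: numerator = 4, denominator = -755 - j510.
∠H = ∠num − ∠den = 0° − (-145.96°) = 146.0°.

∠H(j10) ≈ 146.0°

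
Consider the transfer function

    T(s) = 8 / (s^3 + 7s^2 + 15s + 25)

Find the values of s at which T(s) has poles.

s = -1 ± 2j, -5

The poles are the roots of the denominator s^3 + 7s^2 + 15s + 25 = 0.
Trying s = -5: the polynomial evaluates to 0, so (s + 5) is a factor.
Dividing out leaves s^2 + 2s + 5 = 0.
The quadratic formula then gives s = -1 ± 2j.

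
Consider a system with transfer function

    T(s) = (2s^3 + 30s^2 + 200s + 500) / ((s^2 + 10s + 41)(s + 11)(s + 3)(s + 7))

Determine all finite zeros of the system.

s = -5 + 5j, -5 - 5j, -5

Set the numerator to zero: 2s^3 + 30s^2 + 200s + 500 = 0, i.e. 2·(s^3 + 15s^2 + 100s + 250) = 0.
Factoring: (s^2 + 10s + 50)(s + 5) = 0.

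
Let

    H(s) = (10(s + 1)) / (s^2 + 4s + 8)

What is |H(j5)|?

|H(j5)| ≈ 1.943

Substitute s = j5: numerator = 10 + j50, denominator = -17 + j20.
|H(j5)| = |10 + j50| / |-17 + j20| = 50.990 / 26.249 ≈ 1.943.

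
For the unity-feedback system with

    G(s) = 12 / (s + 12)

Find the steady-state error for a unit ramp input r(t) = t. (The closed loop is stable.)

G(s) has no poles at the origin.
This is a Type 0 system; Kv = lim_{s→0} s·G(s) = 0, so the steady-state error for a ramp input is infinite.

e_ss = ∞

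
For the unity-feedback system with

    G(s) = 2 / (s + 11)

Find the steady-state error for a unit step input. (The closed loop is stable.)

e_ss = 0.8462

G(s) has no poles at the origin.
This is a Type 0 system. Kp = lim_{s→0} G(s) = 2/11.
e_ss = 1/(1 + Kp) = 1/(1 + 2/11) = 11/13 ≈ 0.8462.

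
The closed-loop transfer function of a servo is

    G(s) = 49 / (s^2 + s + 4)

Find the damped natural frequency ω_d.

ω_d ≈ 1.936 rad/s

Comparing s^2 + s + 4 to s^2 + 2ζωₙs + ωₙ²: ωₙ = 2 rad/s and ζ = 1/(2·2) = 0.25.
ζωₙ = 1/2 = 0.5, so ω_d = ωₙ√(1−ζ²) = √(ωₙ² − (ζωₙ)²) = √(4 − 0.5²) = √3.75 ≈ 1.936 rad/s.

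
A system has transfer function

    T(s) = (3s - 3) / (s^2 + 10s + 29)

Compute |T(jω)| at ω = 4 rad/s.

|T(j4)| ≈ 0.2941

Substitute s = j4: numerator = -3 + j12, denominator = 13 + j40.
|T(j4)| = |-3 + j12| / |13 + j40| = 12.369 / 42.059 ≈ 0.2941.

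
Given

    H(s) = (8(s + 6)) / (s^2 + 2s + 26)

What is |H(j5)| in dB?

Substitute s = j5: numerator = 48 + j40, denominator = 1 + j10.
|H(j5)| = |48 + j40| / |1 + j10| = 62.482 / 10.050 ≈ 6.217.
In decibels: 20·log₁₀(6.217) ≈ 15.9 dB.

|H(j5)|_dB ≈ 15.9 dB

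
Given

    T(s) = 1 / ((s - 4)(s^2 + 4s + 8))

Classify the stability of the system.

unstable

The poles can be read from the denominator factors: s = 4, -2 + 2j, -2 - 2j.
Since the pole(s) at s = 4 lie in the right half-plane, the system is unstable.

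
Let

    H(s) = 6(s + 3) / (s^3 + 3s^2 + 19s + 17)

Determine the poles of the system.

The poles are the roots of the denominator s^3 + 3s^2 + 19s + 17 = 0.
Trying s = -1: the polynomial evaluates to 0, so (s + 1) is a factor.
Dividing out leaves s^2 + 2s + 17 = 0.
The quadratic formula then gives s = -1 ± 4j.

s = -1 ± 4j, -1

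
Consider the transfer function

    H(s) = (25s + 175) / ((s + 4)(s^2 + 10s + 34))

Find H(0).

Set s = 0: H(0) = (175) / (136) = 175/136.

H(0) = 175/136 ≈ 1.287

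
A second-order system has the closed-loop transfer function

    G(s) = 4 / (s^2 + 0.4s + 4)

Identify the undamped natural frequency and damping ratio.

ωₙ = 2 rad/s, ζ = 0.1

Compare the denominator to the standard form s^2 + 2ζωₙs + ωₙ².
ωₙ² = 4, so ωₙ = 2 rad/s.
2ζωₙ = 0.4, so ζ = 0.4/(2·2) = 0.1.
With ζ = 0.1 the response is underdamped.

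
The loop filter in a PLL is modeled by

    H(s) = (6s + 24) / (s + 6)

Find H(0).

Set s = 0: H(0) = (24) / (6) = 4.

H(0) = 4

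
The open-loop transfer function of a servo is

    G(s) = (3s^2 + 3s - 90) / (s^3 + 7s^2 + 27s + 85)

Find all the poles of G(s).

s = -1 ± 4j, -5

The poles are the roots of the denominator s^3 + 7s^2 + 27s + 85 = 0.
Trying s = -5: the polynomial evaluates to 0, so (s + 5) is a factor.
Dividing out leaves s^2 + 2s + 17 = 0.
The quadratic formula then gives s = -1 ± 4j.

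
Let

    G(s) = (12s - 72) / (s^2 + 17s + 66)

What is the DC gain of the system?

G(0) = -12/11 ≈ -1.091

Set s = 0: G(0) = (-72) / (66) = -12/11.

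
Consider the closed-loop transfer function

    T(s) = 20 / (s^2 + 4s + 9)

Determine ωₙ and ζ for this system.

ωₙ = 3 rad/s, ζ ≈ 0.6667

Compare the denominator to the standard form s^2 + 2ζωₙs + ωₙ².
ωₙ² = 9, so ωₙ = 3 rad/s.
2ζωₙ = 4, so ζ = 4/(2·3) ≈ 0.6667.
With ζ = 0.6667 the response is underdamped.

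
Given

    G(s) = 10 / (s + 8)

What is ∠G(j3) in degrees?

∠G(j3) ≈ -20.56°

At s = j3: numerator = 10, denominator = 8 + j3.
∠G = ∠num − ∠den = 0° − (20.556°) = -20.56°.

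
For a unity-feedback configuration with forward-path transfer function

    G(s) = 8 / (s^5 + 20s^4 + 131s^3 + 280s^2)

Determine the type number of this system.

Type 2

Factor s from the denominator: s^5 + 20s^4 + 131s^3 + 280s^2 = s^2·(s^3 + 20s^2 + 131s + 280).
There are 2 poles at the origin, so the system is Type 2.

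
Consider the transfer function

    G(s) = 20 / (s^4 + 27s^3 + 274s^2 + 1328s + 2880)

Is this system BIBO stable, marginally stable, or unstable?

The denominator s^4 + 27s^3 + 274s^2 + 1328s + 2880 factors as (s^2 + 8s + 32)(s + 10)(s + 9), giving poles at s = -4 + 4j, -4 - 4j, -10, -9.
Since all poles lie strictly in the left half-plane, the system is stable.

stable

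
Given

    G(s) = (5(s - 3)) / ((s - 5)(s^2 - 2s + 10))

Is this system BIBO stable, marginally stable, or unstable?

The poles can be read from the denominator factors: s = 5, 1 + 3j, 1 - 3j.
Since the pole(s) at s = 5, 1 + 3j, 1 - 3j lie in the right half-plane, the system is unstable.

unstable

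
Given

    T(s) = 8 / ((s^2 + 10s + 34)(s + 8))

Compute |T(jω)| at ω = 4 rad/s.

Substitute s = j4: numerator = 8, denominator = -16 + j392.
|T(j4)| = |8| / |-16 + j392| = 8 / 392.33 ≈ 0.02039.

|T(j4)| ≈ 0.02039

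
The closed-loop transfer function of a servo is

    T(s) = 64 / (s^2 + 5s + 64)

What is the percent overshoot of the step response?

%OS ≈ 35.6%

Comparing s^2 + 5s + 64 to s^2 + 2ζωₙs + ωₙ²: ωₙ = 8 rad/s and ζ = 5/(2·8) = 0.3125.
%OS = 100·exp(−πζ/√(1−ζ²)) = 100·exp(−π·0.3125/√(1−0.3125²)) ≈ 35.6%.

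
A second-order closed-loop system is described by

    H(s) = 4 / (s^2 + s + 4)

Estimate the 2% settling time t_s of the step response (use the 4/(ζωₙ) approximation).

t_s ≈ 8 s

Comparing s^2 + s + 4 to s^2 + 2ζωₙs + ωₙ²: ωₙ = 2 rad/s and ζ = 1/(2·2) = 0.25.
ζωₙ = 1/2 = 0.5, so t_s ≈ 4/(ζωₙ) = 4/0.5 = 8 s.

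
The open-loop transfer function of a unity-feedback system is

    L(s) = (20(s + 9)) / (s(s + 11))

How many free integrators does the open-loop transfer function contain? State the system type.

The denominator has 1 factor of s at the origin (free integrator), so this is a Type 1 system.

Type 1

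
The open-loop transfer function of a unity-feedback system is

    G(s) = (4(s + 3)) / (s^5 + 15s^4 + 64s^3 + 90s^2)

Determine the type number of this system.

The denominator has 2 factors of s at the origin (free integrators), so this is a Type 2 system.

Type 2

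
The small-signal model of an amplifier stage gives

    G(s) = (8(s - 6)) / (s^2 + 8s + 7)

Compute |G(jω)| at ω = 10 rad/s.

Substitute s = j10: numerator = -48 + j80, denominator = -93 + j80.
|G(j10)| = |-48 + j80| / |-93 + j80| = 93.295 / 122.67 ≈ 0.7605.

|G(j10)| ≈ 0.7605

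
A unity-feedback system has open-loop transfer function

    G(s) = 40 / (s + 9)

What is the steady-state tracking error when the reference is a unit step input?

e_ss = 0.1837

G(s) has no poles at the origin.
This is a Type 0 system. Kp = lim_{s→0} G(s) = 40/9.
e_ss = 1/(1 + Kp) = 1/(1 + 40/9) = 9/49 ≈ 0.1837.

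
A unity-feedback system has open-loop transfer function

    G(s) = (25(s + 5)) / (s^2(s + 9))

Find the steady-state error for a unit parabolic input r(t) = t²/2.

e_ss = 0.07200

G(s) has 2 poles at the origin.
This is a Type 2 system. Ka = lim_{s→0} s^2·G(s) = 125/9.
e_ss = 1/Ka = 1/(125/9) = 9/125 ≈ 0.07200.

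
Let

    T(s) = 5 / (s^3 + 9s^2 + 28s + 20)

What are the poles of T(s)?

s = -4 ± 2j, -1

The poles are the roots of the denominator s^3 + 9s^2 + 28s + 20 = 0.
Trying s = -1: the polynomial evaluates to 0, so (s + 1) is a factor.
Dividing out leaves s^2 + 8s + 20 = 0.
The quadratic formula then gives s = -4 ± 2j.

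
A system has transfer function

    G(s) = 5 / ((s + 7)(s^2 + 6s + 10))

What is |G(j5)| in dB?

Substitute s = j5: numerator = 5, denominator = -255 + j135.
|G(j5)| = |5| / |-255 + j135| = 5 / 288.53 ≈ 0.01733.
In decibels: 20·log₁₀(0.01733) ≈ -35.2 dB.

|G(j5)|_dB ≈ -35.2 dB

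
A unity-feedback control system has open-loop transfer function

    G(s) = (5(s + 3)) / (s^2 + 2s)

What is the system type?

Type 1

The denominator has 1 factor of s at the origin (free integrator), so this is a Type 1 system.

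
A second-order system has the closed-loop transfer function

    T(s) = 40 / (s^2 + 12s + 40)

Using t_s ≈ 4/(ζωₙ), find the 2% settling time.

t_s ≈ 0.6667 s

Comparing s^2 + 12s + 40 to s^2 + 2ζωₙs + ωₙ²: ωₙ = √40 ≈ 6.325 rad/s and ζ = 12/(2·√40) ≈ 0.9487.
ζωₙ = 12/2 = 6, so t_s ≈ 4/(ζωₙ) = 4/6 ≈ 0.6667 s.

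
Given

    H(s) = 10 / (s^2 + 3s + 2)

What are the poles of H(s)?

s = -2, -1

The poles are the roots of the denominator s^2 + 3s + 2 = 0.
Factoring: (s + 2)(s + 1) = 0, so s = -2 and s = -1.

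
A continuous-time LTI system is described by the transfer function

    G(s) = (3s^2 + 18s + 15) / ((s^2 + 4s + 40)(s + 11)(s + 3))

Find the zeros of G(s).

Set the numerator to zero: 3s^2 + 18s + 15 = 0, i.e. 3·(s^2 + 6s + 5) = 0.
Factoring: (s + 5)(s + 1) = 0.

s = -5, -1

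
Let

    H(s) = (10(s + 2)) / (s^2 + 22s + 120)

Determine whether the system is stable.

stable

The denominator s^2 + 22s + 120 factors as (s + 12)(s + 10), giving poles at s = -12, -10.
Since all poles lie strictly in the left half-plane, the system is stable.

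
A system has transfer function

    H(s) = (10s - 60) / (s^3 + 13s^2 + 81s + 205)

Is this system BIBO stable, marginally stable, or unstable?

stable

The denominator s^3 + 13s^2 + 81s + 205 factors as (s + 5)(s^2 + 8s + 41), giving poles at s = -5, -4 + 5j, -4 - 5j.
Since all poles lie strictly in the left half-plane, the system is stable.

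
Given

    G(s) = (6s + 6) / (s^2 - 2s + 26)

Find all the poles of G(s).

s = 1 + 5j, 1 - 5j

The poles are the roots of the denominator s^2 - 2s + 26 = 0.
Using the quadratic formula: s = (2 ± √(-100))/2 = 1 ± 5j.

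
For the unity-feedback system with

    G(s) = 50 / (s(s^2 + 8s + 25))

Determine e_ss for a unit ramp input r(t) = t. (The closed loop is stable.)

G(s) has one pole at the origin.
This is a Type 1 system. Kv = lim_{s→0} s·G(s) = 50/25 = 2.
e_ss = 1/Kv = 1/(2) = 1/2 ≈ 0.5000.

e_ss = 0.5000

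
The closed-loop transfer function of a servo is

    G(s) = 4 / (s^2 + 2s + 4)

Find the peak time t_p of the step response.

t_p ≈ 1.814 s

Comparing s^2 + 2s + 4 to s^2 + 2ζωₙs + ωₙ²: ωₙ = 2 rad/s and ζ = 2/(2·2) = 0.5.
ζωₙ = 2/2 = 1, so ω_d = ωₙ√(1−ζ²) = √(ωₙ² − (ζωₙ)²) = √(4 − 1²) = √3 ≈ 1.732 rad/s.
t_p = π/ω_d = π/1.732 ≈ 1.814 s.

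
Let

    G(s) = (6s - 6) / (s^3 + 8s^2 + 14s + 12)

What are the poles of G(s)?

s = -1 ± j, -6

The poles are the roots of the denominator s^3 + 8s^2 + 14s + 12 = 0.
Trying s = -6: the polynomial evaluates to 0, so (s + 6) is a factor.
Dividing out leaves s^2 + 2s + 2 = 0.
The quadratic formula then gives s = -1 ± 1j.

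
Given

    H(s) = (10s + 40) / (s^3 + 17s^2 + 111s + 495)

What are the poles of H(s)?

The poles are the roots of the denominator s^3 + 17s^2 + 111s + 495 = 0.
Trying s = -11: the polynomial evaluates to 0, so (s + 11) is a factor.
Dividing out leaves s^2 + 6s + 45 = 0.
The quadratic formula then gives s = -3 ± 6j.

s = -3 + 6j, -3 - 6j, -11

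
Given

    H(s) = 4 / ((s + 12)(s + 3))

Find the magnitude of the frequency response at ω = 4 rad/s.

|H(j4)| ≈ 0.06325

Substitute s = j4: numerator = 4, denominator = 20 + j60.
|H(j4)| = |4| / |20 + j60| = 4 / 63.246 ≈ 0.06325.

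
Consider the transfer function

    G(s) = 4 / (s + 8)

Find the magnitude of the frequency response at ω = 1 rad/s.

Substitute s = j1: numerator = 4, denominator = 8 + j1.
|G(j1)| = |4| / |8 + j1| = 4 / 8.0623 ≈ 0.4961.

|G(j1)| ≈ 0.4961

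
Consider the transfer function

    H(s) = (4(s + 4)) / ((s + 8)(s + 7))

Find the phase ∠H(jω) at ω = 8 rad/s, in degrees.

At s = j8: numerator = 16 + j32, denominator = -8 + j120.
∠H = ∠num − ∠den = 63.435° − (93.814°) = -30.38°.

∠H(j8) ≈ -30.38°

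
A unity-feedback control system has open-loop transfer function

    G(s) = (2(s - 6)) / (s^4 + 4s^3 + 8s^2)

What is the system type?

Type 2

The denominator has 2 factors of s at the origin (free integrators), so this is a Type 2 system.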